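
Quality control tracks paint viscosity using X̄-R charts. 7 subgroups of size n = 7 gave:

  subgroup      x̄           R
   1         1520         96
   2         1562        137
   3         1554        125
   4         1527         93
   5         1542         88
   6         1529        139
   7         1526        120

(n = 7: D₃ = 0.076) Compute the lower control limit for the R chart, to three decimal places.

R̄ = (96 + 137 + 125 + 93 + 88 + 139 + 120) / 7 = 798.0000 / 7 = 114.0000
LCL_R = D₃·R̄ = 0.076 × 114.0000 = 8.6640

8.664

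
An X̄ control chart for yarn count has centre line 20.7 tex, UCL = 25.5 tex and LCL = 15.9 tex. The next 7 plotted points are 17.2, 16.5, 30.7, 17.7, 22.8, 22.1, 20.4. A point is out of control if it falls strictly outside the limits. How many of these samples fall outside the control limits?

Compare each point to [15.9, 25.5]: sample 3 = 30.7 > UCL.

1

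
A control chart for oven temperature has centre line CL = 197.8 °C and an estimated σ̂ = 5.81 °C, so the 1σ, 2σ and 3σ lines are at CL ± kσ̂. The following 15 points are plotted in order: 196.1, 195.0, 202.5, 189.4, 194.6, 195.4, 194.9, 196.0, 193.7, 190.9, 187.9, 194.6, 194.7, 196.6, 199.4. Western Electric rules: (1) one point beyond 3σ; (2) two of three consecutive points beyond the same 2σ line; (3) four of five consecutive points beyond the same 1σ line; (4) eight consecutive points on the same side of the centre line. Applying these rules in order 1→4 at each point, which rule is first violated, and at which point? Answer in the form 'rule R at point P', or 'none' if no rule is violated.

rule 4 at point 11

Zone of each point (C = within 1σ̂, B = 1σ̂–2σ̂, A = 2σ̂–3σ̂, * = beyond 3σ̂; sign = side of CL): 1:-C, 2:-C, 3:+C, 4:-B, 5:-C, 6:-C, 7:-C, 8:-C, 9:-C, 10:-B, 11:-B, 12:-C, 13:-C, 14:-C, 15:+C
Rule 4 (eight consecutive points on the same side of the centre line) is satisfied at point 11.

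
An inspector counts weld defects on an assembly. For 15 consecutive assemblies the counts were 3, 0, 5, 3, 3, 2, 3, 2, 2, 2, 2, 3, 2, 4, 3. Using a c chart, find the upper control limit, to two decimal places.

c̄ = (3 + 0 + 5 + 3 + 3 + 2 + 3 + 2 + 2 + 2 + 2 + 3 + 2 + 4 + 3) / 15 = 39 / 15 = 2.6000
UCL = c̄ + 3√c̄ = 2.6000 + 3 × √2.6000 = 2.6000 + 3 × 1.6125 = 7.4374

7.44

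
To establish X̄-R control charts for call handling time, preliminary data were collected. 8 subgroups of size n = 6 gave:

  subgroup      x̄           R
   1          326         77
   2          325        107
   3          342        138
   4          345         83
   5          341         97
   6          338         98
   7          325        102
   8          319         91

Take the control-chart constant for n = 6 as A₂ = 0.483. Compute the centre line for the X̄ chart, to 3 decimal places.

X̄̄ = (326 + 325 + 342 + 345 + 341 + 338 + 325 + 319) / 8 = 2661.0000 / 8 = 332.6250
CL = X̄̄ = 332.6250

332.625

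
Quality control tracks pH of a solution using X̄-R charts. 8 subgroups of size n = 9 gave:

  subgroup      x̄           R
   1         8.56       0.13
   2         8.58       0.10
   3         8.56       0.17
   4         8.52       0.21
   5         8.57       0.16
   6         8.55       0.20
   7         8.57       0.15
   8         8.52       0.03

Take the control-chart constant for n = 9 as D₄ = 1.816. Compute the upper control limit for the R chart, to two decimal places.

0.26

R̄ = (0.13 + 0.10 + 0.17 + 0.21 + 0.16 + 0.20 + 0.15 + 0.03) / 8 = 1.1500 / 8 = 0.1437
UCL_R = D₄·R̄ = 1.816 × 0.1437 = 0.2611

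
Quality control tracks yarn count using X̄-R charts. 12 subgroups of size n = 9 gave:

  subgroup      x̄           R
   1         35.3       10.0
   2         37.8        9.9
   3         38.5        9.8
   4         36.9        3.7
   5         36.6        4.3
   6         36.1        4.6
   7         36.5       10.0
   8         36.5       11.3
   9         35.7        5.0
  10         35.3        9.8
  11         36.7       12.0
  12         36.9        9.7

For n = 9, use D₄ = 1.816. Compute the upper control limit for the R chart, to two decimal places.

15.15

R̄ = (10.0 + 9.9 + 9.8 + 3.7 + 4.3 + 4.6 + 10.0 + 11.3 + 5.0 + 9.8 + 12.0 + 9.7) / 12 = 100.1000 / 12 = 8.3417
UCL_R = D₄·R̄ = 1.816 × 8.3417 = 15.1485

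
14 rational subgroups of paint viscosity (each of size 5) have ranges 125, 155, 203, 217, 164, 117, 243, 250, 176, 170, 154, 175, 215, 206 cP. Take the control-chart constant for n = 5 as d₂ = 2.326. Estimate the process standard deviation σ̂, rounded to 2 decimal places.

78.92

R̄ = (125 + 155 + 203 + 217 + 164 + 117 + 243 + 250 + 176 + 170 + 154 + 175 + 215 + 206) / 14 = 183.5714
σ̂ = R̄ / d₂ = 183.5714 / 2.326 = 78.9215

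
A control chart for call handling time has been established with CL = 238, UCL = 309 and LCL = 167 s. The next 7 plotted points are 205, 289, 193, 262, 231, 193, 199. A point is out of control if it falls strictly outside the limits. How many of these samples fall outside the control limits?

0

All 7 points lie within [167, 309].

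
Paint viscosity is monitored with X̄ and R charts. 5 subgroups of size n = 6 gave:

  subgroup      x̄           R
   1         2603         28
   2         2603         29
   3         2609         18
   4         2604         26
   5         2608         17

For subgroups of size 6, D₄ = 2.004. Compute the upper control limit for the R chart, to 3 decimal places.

47.294

R̄ = (28 + 29 + 18 + 26 + 17) / 5 = 118.0000 / 5 = 23.6000
UCL_R = D₄·R̄ = 2.004 × 23.6000 = 47.2944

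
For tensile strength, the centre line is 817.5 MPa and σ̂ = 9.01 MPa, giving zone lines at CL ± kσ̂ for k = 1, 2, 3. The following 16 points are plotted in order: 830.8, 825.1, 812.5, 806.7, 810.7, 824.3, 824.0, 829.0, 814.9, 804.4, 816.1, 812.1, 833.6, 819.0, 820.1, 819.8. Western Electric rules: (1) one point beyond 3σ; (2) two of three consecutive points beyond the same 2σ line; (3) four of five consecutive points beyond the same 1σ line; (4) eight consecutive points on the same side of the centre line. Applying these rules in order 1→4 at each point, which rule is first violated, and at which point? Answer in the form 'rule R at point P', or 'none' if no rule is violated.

none

Zone of each point (C = within 1σ̂, B = 1σ̂–2σ̂, A = 2σ̂–3σ̂, * = beyond 3σ̂; sign = side of CL): 1:+B, 2:+C, 3:-C, 4:-B, 5:-C, 6:+C, 7:+C, 8:+B, 9:-C, 10:-B, 11:-C, 12:-C, 13:+B, 14:+C, 15:+C, 16:+C
No rule fires across all 16 points.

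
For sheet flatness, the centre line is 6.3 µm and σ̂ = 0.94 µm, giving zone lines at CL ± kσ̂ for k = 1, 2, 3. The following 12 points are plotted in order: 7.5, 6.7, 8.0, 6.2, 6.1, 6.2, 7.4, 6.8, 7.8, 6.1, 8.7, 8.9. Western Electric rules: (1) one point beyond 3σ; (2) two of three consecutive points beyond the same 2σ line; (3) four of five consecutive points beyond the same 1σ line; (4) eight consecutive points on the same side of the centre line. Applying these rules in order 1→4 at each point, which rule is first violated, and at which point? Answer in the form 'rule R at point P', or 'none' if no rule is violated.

rule 2 at point 12

Zone of each point (C = within 1σ̂, B = 1σ̂–2σ̂, A = 2σ̂–3σ̂, * = beyond 3σ̂; sign = side of CL): 1:+B, 2:+C, 3:+B, 4:-C, 5:-C, 6:-C, 7:+B, 8:+C, 9:+B, 10:-C, 11:+A, 12:+A
Rule 2 (two of three consecutive points beyond the same 2σ limit) is satisfied at point 12.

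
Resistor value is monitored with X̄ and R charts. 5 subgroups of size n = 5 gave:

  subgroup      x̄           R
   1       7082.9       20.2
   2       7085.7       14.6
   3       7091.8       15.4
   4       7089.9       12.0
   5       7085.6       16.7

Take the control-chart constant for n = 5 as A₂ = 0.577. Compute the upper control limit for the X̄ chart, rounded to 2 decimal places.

X̄̄ = (7082.9 + 7085.7 + 7091.8 + 7089.9 + 7085.6) / 5 = 35435.9000 / 5 = 7087.1800
R̄ = (20.2 + 14.6 + 15.4 + 12.0 + 16.7) / 5 = 78.9000 / 5 = 15.7800
UCL = X̄̄ + A₂·R̄ = 7087.1800 + 0.577 × 15.7800 = 7096.2851

7096.29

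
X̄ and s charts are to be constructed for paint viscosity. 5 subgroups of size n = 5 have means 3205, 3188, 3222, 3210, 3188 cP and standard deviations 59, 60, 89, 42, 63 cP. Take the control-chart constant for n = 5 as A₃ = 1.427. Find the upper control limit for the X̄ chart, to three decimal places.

X̄̄ = (3205 + 3188 + 3222 + 3210 + 3188) / 5 = 3202.6000
s̄ = (59 + 60 + 89 + 42 + 63) / 5 = 62.6000
UCL = X̄̄ + A₃·s̄ = 3202.6000 + 1.427 × 62.6000 = 3291.9302

3291.930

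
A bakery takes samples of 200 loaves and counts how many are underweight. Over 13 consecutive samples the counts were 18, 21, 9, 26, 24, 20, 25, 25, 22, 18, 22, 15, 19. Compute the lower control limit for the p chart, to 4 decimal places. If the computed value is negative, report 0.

0.0375

p̄ = Σdᵢ / (k·n) = 264 / (13 × 200) = 0.10154
LCL = p̄ − 3·√(p̄(1−p̄)/n) = 0.10154 − 3 × 0.02136 = 0.03747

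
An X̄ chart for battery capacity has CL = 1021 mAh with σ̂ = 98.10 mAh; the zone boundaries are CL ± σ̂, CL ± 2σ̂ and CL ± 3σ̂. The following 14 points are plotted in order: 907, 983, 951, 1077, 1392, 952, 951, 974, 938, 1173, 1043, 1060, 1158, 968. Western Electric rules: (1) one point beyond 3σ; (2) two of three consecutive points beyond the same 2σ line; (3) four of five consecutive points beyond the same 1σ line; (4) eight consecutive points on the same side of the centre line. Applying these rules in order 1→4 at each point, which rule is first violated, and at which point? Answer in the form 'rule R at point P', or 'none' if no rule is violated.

Zone of each point (C = within 1σ̂, B = 1σ̂–2σ̂, A = 2σ̂–3σ̂, * = beyond 3σ̂; sign = side of CL): 1:-B, 2:-C, 3:-C, 4:+C, 5:+*, 6:-C, 7:-C, 8:-C, 9:-C, 10:+B, 11:+C, 12:+C, 13:+B, 14:-C
Rule 1 (one point beyond the 3σ limits) is satisfied at point 5.

rule 1 at point 5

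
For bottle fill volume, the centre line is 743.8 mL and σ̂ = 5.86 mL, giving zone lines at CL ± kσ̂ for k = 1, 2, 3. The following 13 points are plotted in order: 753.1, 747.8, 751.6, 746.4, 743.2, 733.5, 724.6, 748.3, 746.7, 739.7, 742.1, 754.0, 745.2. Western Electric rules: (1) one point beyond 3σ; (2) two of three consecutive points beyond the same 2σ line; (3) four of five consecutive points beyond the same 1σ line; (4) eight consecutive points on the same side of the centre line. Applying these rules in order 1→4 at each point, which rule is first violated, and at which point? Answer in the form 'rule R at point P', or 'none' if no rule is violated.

Zone of each point (C = within 1σ̂, B = 1σ̂–2σ̂, A = 2σ̂–3σ̂, * = beyond 3σ̂; sign = side of CL): 1:+B, 2:+C, 3:+B, 4:+C, 5:-C, 6:-B, 7:-*, 8:+C, 9:+C, 10:-C, 11:-C, 12:+B, 13:+C
Rule 1 (one point beyond the 3σ limits) is satisfied at point 7.

rule 1 at point 7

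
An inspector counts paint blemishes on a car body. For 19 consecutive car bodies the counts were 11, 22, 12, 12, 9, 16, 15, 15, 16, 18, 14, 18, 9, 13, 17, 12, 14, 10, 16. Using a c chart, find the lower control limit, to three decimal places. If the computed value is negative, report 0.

2.870

c̄ = (11 + 22 + 12 + 12 + 9 + 16 + 15 + 15 + 16 + 18 + 14 + 18 + 9 + 13 + 17 + 12 + 14 + 10 + 16) / 19 = 269 / 19 = 14.1579
LCL = c̄ − 3√c̄ = 14.1579 − 3 × 3.7627 = 2.8698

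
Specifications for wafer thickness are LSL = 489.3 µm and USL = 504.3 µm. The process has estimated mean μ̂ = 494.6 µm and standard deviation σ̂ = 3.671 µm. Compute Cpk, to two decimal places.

Cpu = (USL − μ̂) / (3σ̂) = (504.3 − 494.6) / (3 × 3.671) = 0.8808; Cpl = (μ̂ − LSL) / (3σ̂) = (494.6 − 489.3) / (3 × 3.671) = 0.4812; Cpk = min(Cpu, Cpl) = 0.4812

0.48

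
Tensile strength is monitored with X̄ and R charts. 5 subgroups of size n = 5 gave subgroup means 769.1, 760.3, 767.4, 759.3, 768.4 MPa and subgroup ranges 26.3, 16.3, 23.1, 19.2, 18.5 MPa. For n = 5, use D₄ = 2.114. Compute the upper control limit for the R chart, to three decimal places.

43.718

R̄ = (26.3 + 16.3 + 23.1 + 19.2 + 18.5) / 5 = 103.4000 / 5 = 20.6800
UCL_R = D₄·R̄ = 2.114 × 20.6800 = 43.7175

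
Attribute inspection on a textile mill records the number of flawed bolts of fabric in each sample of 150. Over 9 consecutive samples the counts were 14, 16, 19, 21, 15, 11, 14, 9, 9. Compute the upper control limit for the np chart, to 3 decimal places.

24.986

p̄ = Σdᵢ / (k·n) = 128 / (9 × 150) = 0.09481
UCL = np̄ + 3·√(np̄(1−p̄)) = 14.2222 + 3 × √(14.2222×0.90519) = 14.2222 + 3 × 3.5880 = 24.9862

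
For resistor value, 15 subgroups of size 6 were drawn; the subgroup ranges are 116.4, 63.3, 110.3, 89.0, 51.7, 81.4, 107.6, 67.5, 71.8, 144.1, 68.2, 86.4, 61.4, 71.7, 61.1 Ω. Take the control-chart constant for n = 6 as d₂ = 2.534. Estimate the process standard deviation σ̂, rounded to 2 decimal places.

32.94

R̄ = (116.4 + 63.3 + 110.3 + 89.0 + 51.7 + 81.4 + 107.6 + 67.5 + 71.8 + 144.1 + 68.2 + 86.4 + 61.4 + 71.7 + 61.1) / 15 = 83.4600
σ̂ = R̄ / d₂ = 83.4600 / 2.534 = 32.9361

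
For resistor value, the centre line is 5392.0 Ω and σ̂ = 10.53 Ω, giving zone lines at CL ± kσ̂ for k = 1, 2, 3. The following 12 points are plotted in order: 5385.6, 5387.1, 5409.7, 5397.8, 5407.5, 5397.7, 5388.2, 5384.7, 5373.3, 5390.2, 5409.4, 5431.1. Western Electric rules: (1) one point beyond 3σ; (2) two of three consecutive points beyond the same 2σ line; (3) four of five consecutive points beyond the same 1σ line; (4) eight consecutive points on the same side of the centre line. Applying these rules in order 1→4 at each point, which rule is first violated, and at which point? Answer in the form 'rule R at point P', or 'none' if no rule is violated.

Zone of each point (C = within 1σ̂, B = 1σ̂–2σ̂, A = 2σ̂–3σ̂, * = beyond 3σ̂; sign = side of CL): 1:-C, 2:-C, 3:+B, 4:+C, 5:+B, 6:+C, 7:-C, 8:-C, 9:-B, 10:-C, 11:+B, 12:+*
Rule 1 (one point beyond the 3σ limits) is satisfied at point 12.

rule 1 at point 12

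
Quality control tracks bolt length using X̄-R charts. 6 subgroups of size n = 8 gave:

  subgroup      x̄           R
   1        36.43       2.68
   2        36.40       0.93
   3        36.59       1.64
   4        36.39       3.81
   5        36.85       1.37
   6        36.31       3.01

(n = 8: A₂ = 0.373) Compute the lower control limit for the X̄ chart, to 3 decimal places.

35.659

X̄̄ = (36.43 + 36.40 + 36.59 + 36.39 + 36.85 + 36.31) / 6 = 218.9700 / 6 = 36.4950
R̄ = (2.68 + 0.93 + 1.64 + 3.81 + 1.37 + 3.01) / 6 = 13.4400 / 6 = 2.2400
LCL = X̄̄ − A₂·R̄ = 36.4950 − 0.373 × 2.2400 = 35.6595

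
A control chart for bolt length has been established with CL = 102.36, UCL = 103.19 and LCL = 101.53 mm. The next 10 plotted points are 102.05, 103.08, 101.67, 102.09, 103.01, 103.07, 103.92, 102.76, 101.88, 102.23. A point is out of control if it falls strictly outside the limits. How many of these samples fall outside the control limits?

1

Compare each point to [101.53, 103.19]: sample 7 = 103.92 > UCL.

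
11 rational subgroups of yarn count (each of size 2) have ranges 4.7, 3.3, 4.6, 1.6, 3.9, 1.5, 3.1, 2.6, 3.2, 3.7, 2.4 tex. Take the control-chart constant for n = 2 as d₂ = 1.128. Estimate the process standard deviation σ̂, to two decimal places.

R̄ = (4.7 + 3.3 + 4.6 + 1.6 + 3.9 + 1.5 + 3.1 + 2.6 + 3.2 + 3.7 + 2.4) / 11 = 3.1455
σ̂ = R̄ / d₂ = 3.1455 / 1.128 = 2.7885

2.79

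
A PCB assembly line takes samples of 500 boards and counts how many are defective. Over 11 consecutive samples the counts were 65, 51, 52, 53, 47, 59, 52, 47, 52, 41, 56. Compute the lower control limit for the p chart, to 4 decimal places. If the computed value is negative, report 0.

p̄ = Σdᵢ / (k·n) = 575 / (11 × 500) = 0.10455
LCL = p̄ − 3·√(p̄(1−p̄)/n) = 0.10455 − 3 × 0.01368 = 0.06350

0.0635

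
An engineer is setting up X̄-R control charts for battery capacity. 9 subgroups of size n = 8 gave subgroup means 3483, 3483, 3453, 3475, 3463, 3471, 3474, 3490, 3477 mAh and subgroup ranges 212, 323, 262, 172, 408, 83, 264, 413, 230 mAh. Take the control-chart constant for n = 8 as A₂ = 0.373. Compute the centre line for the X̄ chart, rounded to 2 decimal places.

3474.33

X̄̄ = (3483 + 3483 + 3453 + 3475 + 3463 + 3471 + 3474 + 3490 + 3477) / 9 = 31269.0000 / 9 = 3474.3333
CL = X̄̄ = 3474.3333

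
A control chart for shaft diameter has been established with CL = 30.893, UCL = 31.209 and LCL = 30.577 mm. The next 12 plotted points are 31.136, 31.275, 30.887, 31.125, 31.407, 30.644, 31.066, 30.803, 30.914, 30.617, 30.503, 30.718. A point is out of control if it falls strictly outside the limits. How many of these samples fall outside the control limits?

3

Compare each point to [30.577, 31.209]: sample 2 = 31.275 > UCL; sample 5 = 31.407 > UCL; sample 11 = 30.503 < LCL.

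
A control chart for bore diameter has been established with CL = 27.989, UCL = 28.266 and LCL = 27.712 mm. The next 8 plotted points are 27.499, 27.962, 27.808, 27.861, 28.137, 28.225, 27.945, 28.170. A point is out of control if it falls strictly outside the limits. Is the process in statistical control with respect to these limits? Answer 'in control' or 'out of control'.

Compare each point to [27.712, 28.266]: sample 1 = 27.499 < LCL.

out of control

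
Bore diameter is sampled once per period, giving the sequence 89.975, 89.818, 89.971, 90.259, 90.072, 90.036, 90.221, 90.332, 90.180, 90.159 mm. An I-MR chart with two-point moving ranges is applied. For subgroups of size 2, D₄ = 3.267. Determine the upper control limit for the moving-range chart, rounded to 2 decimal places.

0.47

Moving ranges: 0.157, 0.153, 0.288, 0.187, 0.036, 0.185, 0.111, 0.152, 0.021; M̄R̄ = 1.2900 / 9 = 0.1433
UCL_MR = D₄·M̄R̄ = 3.267 × 0.1433 = 0.4683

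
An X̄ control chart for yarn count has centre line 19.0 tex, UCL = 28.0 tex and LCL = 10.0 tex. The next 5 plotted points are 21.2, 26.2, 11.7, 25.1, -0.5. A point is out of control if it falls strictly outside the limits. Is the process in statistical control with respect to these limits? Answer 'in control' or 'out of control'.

Compare each point to [10.0, 28.0]: sample 5 = -0.5 < LCL.

out of control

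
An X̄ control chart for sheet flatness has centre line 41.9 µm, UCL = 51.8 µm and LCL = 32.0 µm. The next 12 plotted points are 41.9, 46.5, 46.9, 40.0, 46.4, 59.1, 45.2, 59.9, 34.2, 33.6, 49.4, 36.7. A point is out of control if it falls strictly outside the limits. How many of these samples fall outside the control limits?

Compare each point to [32.0, 51.8]: sample 6 = 59.1 > UCL; sample 8 = 59.9 > UCL.

2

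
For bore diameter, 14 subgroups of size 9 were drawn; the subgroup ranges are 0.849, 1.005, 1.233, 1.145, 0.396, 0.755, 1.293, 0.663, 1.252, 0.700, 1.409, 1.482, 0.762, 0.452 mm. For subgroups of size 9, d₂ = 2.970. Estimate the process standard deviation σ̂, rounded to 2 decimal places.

0.32

R̄ = (0.849 + 1.005 + 1.233 + 1.145 + 0.396 + 0.755 + 1.293 + 0.663 + 1.252 + 0.700 + 1.409 + 1.482 + 0.762 + 0.452) / 14 = 0.9569
σ̂ = R̄ / d₂ = 0.9569 / 2.970 = 0.3222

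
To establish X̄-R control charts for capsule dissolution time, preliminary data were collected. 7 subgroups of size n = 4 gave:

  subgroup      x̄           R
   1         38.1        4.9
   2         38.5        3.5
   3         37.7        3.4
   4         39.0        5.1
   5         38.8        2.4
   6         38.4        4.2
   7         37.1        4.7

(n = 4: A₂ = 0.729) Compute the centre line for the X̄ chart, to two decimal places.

38.23

X̄̄ = (38.1 + 38.5 + 37.7 + 39.0 + 38.8 + 38.4 + 37.1) / 7 = 267.6000 / 7 = 38.2286
CL = X̄̄ = 38.2286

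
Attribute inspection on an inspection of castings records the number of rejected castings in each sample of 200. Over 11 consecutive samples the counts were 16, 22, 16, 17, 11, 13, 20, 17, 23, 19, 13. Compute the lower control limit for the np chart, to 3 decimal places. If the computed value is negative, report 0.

p̄ = Σdᵢ / (k·n) = 187 / (11 × 200) = 0.08500
LCL = np̄ − 3·√(np̄(1−p̄)) = 17.0000 − 3 × 3.9440 = 5.1681

5.168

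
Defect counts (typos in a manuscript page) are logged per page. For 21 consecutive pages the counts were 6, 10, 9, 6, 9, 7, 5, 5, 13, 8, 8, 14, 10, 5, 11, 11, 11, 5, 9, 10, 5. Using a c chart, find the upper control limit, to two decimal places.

c̄ = (6 + 10 + 9 + 6 + 9 + 7 + 5 + 5 + 13 + 8 + 8 + 14 + 10 + 5 + 11 + 11 + 11 + 5 + 9 + 10 + 5) / 21 = 177 / 21 = 8.4286
UCL = c̄ + 3√c̄ = 8.4286 + 3 × √8.4286 = 8.4286 + 3 × 2.9032 = 17.1382

17.14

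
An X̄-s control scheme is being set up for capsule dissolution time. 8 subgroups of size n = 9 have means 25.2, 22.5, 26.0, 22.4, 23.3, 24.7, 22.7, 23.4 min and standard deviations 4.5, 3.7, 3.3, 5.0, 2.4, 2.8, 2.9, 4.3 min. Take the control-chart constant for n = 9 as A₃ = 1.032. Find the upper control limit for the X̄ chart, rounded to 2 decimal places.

X̄̄ = (25.2 + 22.5 + 26.0 + 22.4 + 23.3 + 24.7 + 22.7 + 23.4) / 8 = 23.7750
s̄ = (4.5 + 3.7 + 3.3 + 5.0 + 2.4 + 2.8 + 2.9 + 4.3) / 8 = 3.6125
UCL = X̄̄ + A₃·s̄ = 23.7750 + 1.032 × 3.6125 = 27.5031

27.50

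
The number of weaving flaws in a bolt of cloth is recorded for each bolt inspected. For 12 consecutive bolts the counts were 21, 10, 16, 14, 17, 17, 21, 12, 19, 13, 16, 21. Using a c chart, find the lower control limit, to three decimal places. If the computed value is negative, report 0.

4.261

c̄ = (21 + 10 + 16 + 14 + 17 + 17 + 21 + 12 + 19 + 13 + 16 + 21) / 12 = 197 / 12 = 16.4167
LCL = c̄ − 3√c̄ = 16.4167 − 3 × 4.0517 = 4.2614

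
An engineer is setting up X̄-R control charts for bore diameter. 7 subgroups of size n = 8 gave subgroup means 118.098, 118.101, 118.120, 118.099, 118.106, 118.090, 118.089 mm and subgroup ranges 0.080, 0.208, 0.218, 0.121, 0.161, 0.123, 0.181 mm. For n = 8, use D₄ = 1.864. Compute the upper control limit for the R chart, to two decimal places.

0.29

R̄ = (0.080 + 0.208 + 0.218 + 0.121 + 0.161 + 0.123 + 0.181) / 7 = 1.0920 / 7 = 0.1560
UCL_R = D₄·R̄ = 1.864 × 0.1560 = 0.2908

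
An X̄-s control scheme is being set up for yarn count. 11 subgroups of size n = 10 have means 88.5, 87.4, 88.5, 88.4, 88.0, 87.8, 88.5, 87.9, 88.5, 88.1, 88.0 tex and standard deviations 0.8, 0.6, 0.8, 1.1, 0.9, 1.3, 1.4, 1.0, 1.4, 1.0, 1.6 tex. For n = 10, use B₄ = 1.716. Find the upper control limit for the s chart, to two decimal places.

s̄ = (0.8 + 0.6 + 0.8 + 1.1 + 0.9 + 1.3 + 1.4 + 1.0 + 1.4 + 1.0 + 1.6) / 11 = 1.0818
UCL_s = B₄·s̄ = 1.716 × 1.0818 = 1.8564

1.86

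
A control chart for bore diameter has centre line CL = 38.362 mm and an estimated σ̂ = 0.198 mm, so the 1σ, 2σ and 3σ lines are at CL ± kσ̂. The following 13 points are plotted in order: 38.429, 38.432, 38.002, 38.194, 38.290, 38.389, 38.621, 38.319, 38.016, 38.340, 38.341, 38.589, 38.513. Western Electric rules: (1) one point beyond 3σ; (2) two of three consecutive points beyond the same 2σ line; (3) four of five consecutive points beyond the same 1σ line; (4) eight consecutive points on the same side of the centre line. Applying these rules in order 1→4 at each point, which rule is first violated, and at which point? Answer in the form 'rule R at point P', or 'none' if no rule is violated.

Zone of each point (C = within 1σ̂, B = 1σ̂–2σ̂, A = 2σ̂–3σ̂, * = beyond 3σ̂; sign = side of CL): 1:+C, 2:+C, 3:-B, 4:-C, 5:-C, 6:+C, 7:+B, 8:-C, 9:-B, 10:-C, 11:-C, 12:+B, 13:+C
No rule fires across all 13 points.

none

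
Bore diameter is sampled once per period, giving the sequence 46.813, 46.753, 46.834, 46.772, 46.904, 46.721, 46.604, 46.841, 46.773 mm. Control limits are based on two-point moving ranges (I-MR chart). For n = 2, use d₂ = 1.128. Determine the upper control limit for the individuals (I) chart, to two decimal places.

X̄ = (46.813 + 46.753 + 46.834 + 46.772 + 46.904 + 46.721 + 46.604 + 46.841 + 46.773) / 9 = 46.7794
Moving ranges: 0.060, 0.081, 0.062, 0.132, 0.183, 0.117, 0.237, 0.068; M̄R̄ = 0.9400 / 8 = 0.1175
UCL = X̄ + 3·M̄R̄/d₂ = 46.7794 + 3 × 0.1175 / 1.128 = 47.0919

47.09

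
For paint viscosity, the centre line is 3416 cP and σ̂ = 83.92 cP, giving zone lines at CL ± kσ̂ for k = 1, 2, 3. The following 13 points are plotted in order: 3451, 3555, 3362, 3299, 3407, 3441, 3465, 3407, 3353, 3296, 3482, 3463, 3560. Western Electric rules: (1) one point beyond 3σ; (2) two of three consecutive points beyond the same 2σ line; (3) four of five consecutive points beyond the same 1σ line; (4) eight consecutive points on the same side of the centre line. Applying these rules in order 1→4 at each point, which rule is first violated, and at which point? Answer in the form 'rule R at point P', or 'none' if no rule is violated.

none

Zone of each point (C = within 1σ̂, B = 1σ̂–2σ̂, A = 2σ̂–3σ̂, * = beyond 3σ̂; sign = side of CL): 1:+C, 2:+B, 3:-C, 4:-B, 5:-C, 6:+C, 7:+C, 8:-C, 9:-C, 10:-B, 11:+C, 12:+C, 13:+B
No rule fires across all 13 points.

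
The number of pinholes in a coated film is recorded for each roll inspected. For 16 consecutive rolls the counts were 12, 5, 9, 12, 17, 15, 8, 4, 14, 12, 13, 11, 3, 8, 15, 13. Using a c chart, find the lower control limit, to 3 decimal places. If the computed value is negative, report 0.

0.880

c̄ = (12 + 5 + 9 + 12 + 17 + 15 + 8 + 4 + 14 + 12 + 13 + 11 + 3 + 8 + 15 + 13) / 16 = 171 / 16 = 10.6875
LCL = c̄ − 3√c̄ = 10.6875 − 3 × 3.2692 = 0.8800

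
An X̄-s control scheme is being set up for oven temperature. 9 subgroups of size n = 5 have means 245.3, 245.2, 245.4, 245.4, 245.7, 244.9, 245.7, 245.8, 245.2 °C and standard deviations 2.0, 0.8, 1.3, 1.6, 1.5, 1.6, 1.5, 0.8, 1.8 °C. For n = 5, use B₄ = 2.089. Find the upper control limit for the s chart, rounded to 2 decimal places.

s̄ = (2.0 + 0.8 + 1.3 + 1.6 + 1.5 + 1.6 + 1.5 + 0.8 + 1.8) / 9 = 1.4333
UCL_s = B₄·s̄ = 2.089 × 1.4333 = 2.9942

2.99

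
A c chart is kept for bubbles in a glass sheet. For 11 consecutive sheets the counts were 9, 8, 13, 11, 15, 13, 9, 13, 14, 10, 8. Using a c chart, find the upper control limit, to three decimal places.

c̄ = (9 + 8 + 13 + 11 + 15 + 13 + 9 + 13 + 14 + 10 + 8) / 11 = 123 / 11 = 11.1818
UCL = c̄ + 3√c̄ = 11.1818 + 3 × √11.1818 = 11.1818 + 3 × 3.3439 = 21.2136

21.214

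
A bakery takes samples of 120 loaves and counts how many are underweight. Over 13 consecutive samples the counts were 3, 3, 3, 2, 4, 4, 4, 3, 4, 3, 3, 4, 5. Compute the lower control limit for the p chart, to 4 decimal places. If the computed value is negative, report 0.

p̄ = Σdᵢ / (k·n) = 45 / (13 × 120) = 0.02885
LCL = p̄ − 3·√(p̄(1−p̄)/n) = 0.02885 − 3 × 0.01528 = -0.01699 → 0 (negative, so LCL = 0)

0.0000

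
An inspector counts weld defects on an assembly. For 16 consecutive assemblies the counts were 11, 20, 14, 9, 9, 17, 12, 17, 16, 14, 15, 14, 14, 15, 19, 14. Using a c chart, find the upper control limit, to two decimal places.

25.75

c̄ = (11 + 20 + 14 + 9 + 9 + 17 + 12 + 17 + 16 + 14 + 15 + 14 + 14 + 15 + 19 + 14) / 16 = 230 / 16 = 14.3750
UCL = c̄ + 3√c̄ = 14.3750 + 3 × √14.3750 = 14.3750 + 3 × 3.7914 = 25.7493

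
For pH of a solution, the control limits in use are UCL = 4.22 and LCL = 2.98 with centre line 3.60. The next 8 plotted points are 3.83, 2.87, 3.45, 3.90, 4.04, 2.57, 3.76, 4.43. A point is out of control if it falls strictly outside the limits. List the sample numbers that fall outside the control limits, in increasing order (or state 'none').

2, 6, 8

Compare each point to [2.98, 4.22]: sample 2 = 2.87 < LCL; sample 6 = 2.57 < LCL; sample 8 = 4.43 > UCL.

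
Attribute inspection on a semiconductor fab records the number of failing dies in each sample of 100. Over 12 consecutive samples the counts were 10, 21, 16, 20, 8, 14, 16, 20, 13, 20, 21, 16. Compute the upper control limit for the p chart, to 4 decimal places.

0.2732

p̄ = Σdᵢ / (k·n) = 195 / (12 × 100) = 0.16250
UCL = p̄ + 3·√(p̄(1−p̄)/n) = 0.16250 + 3 × √(0.16250×0.83750/100) = 0.16250 + 3 × 0.03689 = 0.27317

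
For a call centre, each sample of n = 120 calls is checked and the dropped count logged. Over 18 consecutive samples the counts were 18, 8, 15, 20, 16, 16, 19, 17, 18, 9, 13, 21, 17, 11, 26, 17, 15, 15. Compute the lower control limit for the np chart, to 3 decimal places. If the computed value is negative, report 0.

4.946

p̄ = Σdᵢ / (k·n) = 291 / (18 × 120) = 0.13472
LCL = np̄ − 3·√(np̄(1−p̄)) = 16.1667 − 3 × 3.7401 = 4.9462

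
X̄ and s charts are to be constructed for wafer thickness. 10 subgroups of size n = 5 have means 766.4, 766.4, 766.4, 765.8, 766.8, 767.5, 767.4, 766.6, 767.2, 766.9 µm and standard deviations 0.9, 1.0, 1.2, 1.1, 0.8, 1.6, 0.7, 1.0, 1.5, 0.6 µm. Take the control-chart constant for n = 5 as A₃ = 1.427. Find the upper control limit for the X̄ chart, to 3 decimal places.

X̄̄ = (766.4 + 766.4 + 766.4 + 765.8 + 766.8 + 767.5 + 767.4 + 766.6 + 767.2 + 766.9) / 10 = 766.7400
s̄ = (0.9 + 1.0 + 1.2 + 1.1 + 0.8 + 1.6 + 0.7 + 1.0 + 1.5 + 0.6) / 10 = 1.0400
UCL = X̄̄ + A₃·s̄ = 766.7400 + 1.427 × 1.0400 = 768.2241

768.224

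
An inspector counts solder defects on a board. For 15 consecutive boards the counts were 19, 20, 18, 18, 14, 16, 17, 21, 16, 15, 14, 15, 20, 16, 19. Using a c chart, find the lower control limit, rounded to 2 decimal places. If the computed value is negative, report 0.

4.76

c̄ = (19 + 20 + 18 + 18 + 14 + 16 + 17 + 21 + 16 + 15 + 14 + 15 + 20 + 16 + 19) / 15 = 258 / 15 = 17.2000
LCL = c̄ − 3√c̄ = 17.2000 − 3 × 4.1473 = 4.7581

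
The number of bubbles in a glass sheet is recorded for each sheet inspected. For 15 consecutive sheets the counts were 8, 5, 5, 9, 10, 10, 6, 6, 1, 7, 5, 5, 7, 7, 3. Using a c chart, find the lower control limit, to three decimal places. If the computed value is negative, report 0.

0.000

c̄ = (8 + 5 + 5 + 9 + 10 + 10 + 6 + 6 + 1 + 7 + 5 + 5 + 7 + 7 + 3) / 15 = 94 / 15 = 6.2667
LCL = c̄ − 3√c̄ = 6.2667 − 3 × 2.5033 = -1.2433 → 0 (cannot be negative)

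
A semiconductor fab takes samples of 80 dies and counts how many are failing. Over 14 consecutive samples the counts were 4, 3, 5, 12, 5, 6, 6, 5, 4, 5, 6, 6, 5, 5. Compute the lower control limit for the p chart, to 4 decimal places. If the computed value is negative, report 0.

p̄ = Σdᵢ / (k·n) = 77 / (14 × 80) = 0.06875
LCL = p̄ − 3·√(p̄(1−p̄)/n) = 0.06875 − 3 × 0.02829 = -0.01612 → 0 (negative, so LCL = 0)

0.0000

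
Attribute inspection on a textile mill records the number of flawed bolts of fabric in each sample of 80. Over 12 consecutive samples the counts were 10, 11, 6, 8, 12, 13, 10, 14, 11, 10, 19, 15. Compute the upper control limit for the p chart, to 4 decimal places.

0.2628

p̄ = Σdᵢ / (k·n) = 139 / (12 × 80) = 0.14479
UCL = p̄ + 3·√(p̄(1−p̄)/n) = 0.14479 + 3 × √(0.14479×0.85521/80) = 0.14479 + 3 × 0.03934 = 0.26282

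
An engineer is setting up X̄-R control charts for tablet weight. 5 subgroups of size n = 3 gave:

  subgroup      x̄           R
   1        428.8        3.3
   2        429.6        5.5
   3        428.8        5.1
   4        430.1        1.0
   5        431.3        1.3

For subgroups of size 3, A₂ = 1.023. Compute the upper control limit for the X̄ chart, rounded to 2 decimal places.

433.03

X̄̄ = (428.8 + 429.6 + 428.8 + 430.1 + 431.3) / 5 = 2148.6000 / 5 = 429.7200
R̄ = (3.3 + 5.5 + 5.1 + 1.0 + 1.3) / 5 = 16.2000 / 5 = 3.2400
UCL = X̄̄ + A₂·R̄ = 429.7200 + 1.023 × 3.2400 = 433.0345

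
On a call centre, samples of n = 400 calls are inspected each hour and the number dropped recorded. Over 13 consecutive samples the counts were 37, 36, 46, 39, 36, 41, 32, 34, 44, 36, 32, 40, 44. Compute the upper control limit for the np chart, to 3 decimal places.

55.871

p̄ = Σdᵢ / (k·n) = 497 / (13 × 400) = 0.09558
UCL = np̄ + 3·√(np̄(1−p̄)) = 38.2308 + 3 × √(38.2308×0.90442) = 38.2308 + 3 × 5.8802 = 55.8714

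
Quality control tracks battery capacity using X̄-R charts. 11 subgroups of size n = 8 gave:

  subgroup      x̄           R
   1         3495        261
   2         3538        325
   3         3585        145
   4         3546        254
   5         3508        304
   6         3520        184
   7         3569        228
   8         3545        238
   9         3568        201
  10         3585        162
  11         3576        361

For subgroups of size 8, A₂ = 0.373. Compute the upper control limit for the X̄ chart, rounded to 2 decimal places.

X̄̄ = (3495 + 3538 + 3585 + 3546 + 3508 + 3520 + 3569 + 3545 + 3568 + 3585 + 3576) / 11 = 39035.0000 / 11 = 3548.6364
R̄ = (261 + 325 + 145 + 254 + 304 + 184 + 228 + 238 + 201 + 162 + 361) / 11 = 2663.0000 / 11 = 242.0909
UCL = X̄̄ + A₂·R̄ = 3548.6364 + 0.373 × 242.0909 = 3638.9363

3638.94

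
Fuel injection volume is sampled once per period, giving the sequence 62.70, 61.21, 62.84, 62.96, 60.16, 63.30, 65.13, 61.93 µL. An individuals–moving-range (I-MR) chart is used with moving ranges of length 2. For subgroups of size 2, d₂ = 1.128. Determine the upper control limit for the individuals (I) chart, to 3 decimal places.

X̄ = (62.70 + 61.21 + 62.84 + 62.96 + 60.16 + 63.30 + 65.13 + 61.93) / 8 = 62.5288
Moving ranges: 1.49, 1.63, 0.12, 2.80, 3.14, 1.83, 3.20; M̄R̄ = 14.2100 / 7 = 2.0300
UCL = X̄ + 3·M̄R̄/d₂ = 62.5288 + 3 × 2.0300 / 1.128 = 67.9277

67.928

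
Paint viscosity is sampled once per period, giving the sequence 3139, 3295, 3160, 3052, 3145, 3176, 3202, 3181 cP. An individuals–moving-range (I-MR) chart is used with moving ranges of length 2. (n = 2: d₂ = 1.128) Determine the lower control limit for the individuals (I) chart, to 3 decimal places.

2952.185

X̄ = (3139 + 3295 + 3160 + 3052 + 3145 + 3176 + 3202 + 3181) / 8 = 3168.7500
Moving ranges: 156, 135, 108, 93, 31, 26, 21; M̄R̄ = 570.0000 / 7 = 81.4286
LCL = X̄ − 3·M̄R̄/d₂ = 3168.7500 − 3 × 81.4286 / 1.128 = 2952.1847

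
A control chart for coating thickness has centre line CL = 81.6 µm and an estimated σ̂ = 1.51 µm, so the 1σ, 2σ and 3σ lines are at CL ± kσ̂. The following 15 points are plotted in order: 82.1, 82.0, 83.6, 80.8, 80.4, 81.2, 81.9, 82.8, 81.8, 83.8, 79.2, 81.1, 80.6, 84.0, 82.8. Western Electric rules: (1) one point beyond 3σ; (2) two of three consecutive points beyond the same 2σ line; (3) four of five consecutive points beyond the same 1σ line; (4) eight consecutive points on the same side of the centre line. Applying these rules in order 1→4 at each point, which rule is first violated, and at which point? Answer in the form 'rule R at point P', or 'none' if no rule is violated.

none

Zone of each point (C = within 1σ̂, B = 1σ̂–2σ̂, A = 2σ̂–3σ̂, * = beyond 3σ̂; sign = side of CL): 1:+C, 2:+C, 3:+B, 4:-C, 5:-C, 6:-C, 7:+C, 8:+C, 9:+C, 10:+B, 11:-B, 12:-C, 13:-C, 14:+B, 15:+C
No rule fires across all 15 points.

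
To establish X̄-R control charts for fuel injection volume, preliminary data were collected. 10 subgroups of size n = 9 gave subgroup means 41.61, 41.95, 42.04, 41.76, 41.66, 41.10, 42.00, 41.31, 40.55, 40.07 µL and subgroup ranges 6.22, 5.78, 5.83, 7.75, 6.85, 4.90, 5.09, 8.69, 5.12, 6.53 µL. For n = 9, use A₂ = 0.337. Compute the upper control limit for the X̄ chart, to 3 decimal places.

X̄̄ = (41.61 + 41.95 + 42.04 + 41.76 + 41.66 + 41.10 + 42.00 + 41.31 + 40.55 + 40.07) / 10 = 414.0500 / 10 = 41.4050
R̄ = (6.22 + 5.78 + 5.83 + 7.75 + 6.85 + 4.90 + 5.09 + 8.69 + 5.12 + 6.53) / 10 = 62.7600 / 10 = 6.2760
UCL = X̄̄ + A₂·R̄ = 41.4050 + 0.337 × 6.2760 = 43.5200

43.520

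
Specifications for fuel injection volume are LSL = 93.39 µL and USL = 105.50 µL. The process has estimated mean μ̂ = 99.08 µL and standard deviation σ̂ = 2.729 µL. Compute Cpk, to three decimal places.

Cpu = (USL − μ̂) / (3σ̂) = (105.50 − 99.08) / (3 × 2.729) = 0.7842; Cpl = (μ̂ − LSL) / (3σ̂) = (99.08 − 93.39) / (3 × 2.729) = 0.6950; Cpk = min(Cpu, Cpl) = 0.6950

0.695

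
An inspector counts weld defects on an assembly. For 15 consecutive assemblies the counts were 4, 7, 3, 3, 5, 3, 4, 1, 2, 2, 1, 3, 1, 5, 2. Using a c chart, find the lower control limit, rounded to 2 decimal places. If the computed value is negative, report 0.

c̄ = (4 + 7 + 3 + 3 + 5 + 3 + 4 + 1 + 2 + 2 + 1 + 3 + 1 + 5 + 2) / 15 = 46 / 15 = 3.0667
LCL = c̄ − 3√c̄ = 3.0667 − 3 × 1.7512 = -2.1869 → 0 (cannot be negative)

0.00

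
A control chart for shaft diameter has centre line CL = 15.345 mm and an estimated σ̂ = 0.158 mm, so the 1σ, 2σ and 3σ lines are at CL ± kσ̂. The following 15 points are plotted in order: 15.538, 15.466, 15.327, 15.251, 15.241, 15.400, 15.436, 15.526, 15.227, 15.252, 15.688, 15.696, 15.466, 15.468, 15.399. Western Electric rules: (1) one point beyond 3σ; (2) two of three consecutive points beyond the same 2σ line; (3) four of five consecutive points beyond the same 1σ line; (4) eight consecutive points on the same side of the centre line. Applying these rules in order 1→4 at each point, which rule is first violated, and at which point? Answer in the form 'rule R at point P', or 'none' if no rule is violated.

rule 2 at point 12

Zone of each point (C = within 1σ̂, B = 1σ̂–2σ̂, A = 2σ̂–3σ̂, * = beyond 3σ̂; sign = side of CL): 1:+B, 2:+C, 3:-C, 4:-C, 5:-C, 6:+C, 7:+C, 8:+B, 9:-C, 10:-C, 11:+A, 12:+A, 13:+C, 14:+C, 15:+C
Rule 2 (two of three consecutive points beyond the same 2σ limit) is satisfied at point 12.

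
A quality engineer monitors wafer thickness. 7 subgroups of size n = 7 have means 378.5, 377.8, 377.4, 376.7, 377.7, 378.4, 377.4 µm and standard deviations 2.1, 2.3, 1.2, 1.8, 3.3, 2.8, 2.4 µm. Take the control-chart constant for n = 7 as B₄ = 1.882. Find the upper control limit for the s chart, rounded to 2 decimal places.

s̄ = (2.1 + 2.3 + 1.2 + 1.8 + 3.3 + 2.8 + 2.4) / 7 = 2.2714
UCL_s = B₄·s̄ = 1.882 × 2.2714 = 4.2748

4.27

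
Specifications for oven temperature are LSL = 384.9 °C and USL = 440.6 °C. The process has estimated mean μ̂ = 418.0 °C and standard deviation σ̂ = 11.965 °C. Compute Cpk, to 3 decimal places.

0.630

Cpu = (USL − μ̂) / (3σ̂) = (440.6 − 418.0) / (3 × 11.965) = 0.6296; Cpl = (μ̂ − LSL) / (3σ̂) = (418.0 − 384.9) / (3 × 11.965) = 0.9221; Cpk = min(Cpu, Cpl) = 0.6296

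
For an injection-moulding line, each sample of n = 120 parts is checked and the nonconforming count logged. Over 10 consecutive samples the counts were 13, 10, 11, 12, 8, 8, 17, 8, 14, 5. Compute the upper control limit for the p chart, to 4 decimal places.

0.1660

p̄ = Σdᵢ / (k·n) = 106 / (10 × 120) = 0.08833
UCL = p̄ + 3·√(p̄(1−p̄)/n) = 0.08833 + 3 × √(0.08833×0.91167/120) = 0.08833 + 3 × 0.02591 = 0.16605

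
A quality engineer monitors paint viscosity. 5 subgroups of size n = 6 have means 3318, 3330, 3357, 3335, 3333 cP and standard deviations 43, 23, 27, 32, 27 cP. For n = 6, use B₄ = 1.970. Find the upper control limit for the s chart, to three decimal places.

59.888

s̄ = (43 + 23 + 27 + 32 + 27) / 5 = 30.4000
UCL_s = B₄·s̄ = 1.970 × 30.4000 = 59.8880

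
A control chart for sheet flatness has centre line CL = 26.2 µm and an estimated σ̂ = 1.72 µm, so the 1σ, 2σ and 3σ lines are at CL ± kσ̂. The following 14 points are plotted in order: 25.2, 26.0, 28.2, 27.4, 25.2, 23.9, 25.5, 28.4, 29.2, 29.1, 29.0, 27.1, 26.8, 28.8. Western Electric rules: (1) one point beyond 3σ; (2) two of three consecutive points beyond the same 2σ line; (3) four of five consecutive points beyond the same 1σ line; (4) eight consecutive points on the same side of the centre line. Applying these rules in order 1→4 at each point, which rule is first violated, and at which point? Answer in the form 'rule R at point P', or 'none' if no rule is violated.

rule 3 at point 11

Zone of each point (C = within 1σ̂, B = 1σ̂–2σ̂, A = 2σ̂–3σ̂, * = beyond 3σ̂; sign = side of CL): 1:-C, 2:-C, 3:+B, 4:+C, 5:-C, 6:-B, 7:-C, 8:+B, 9:+B, 10:+B, 11:+B, 12:+C, 13:+C, 14:+B
Rule 3 (four of five consecutive points beyond the same 1σ limit) is satisfied at point 11.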